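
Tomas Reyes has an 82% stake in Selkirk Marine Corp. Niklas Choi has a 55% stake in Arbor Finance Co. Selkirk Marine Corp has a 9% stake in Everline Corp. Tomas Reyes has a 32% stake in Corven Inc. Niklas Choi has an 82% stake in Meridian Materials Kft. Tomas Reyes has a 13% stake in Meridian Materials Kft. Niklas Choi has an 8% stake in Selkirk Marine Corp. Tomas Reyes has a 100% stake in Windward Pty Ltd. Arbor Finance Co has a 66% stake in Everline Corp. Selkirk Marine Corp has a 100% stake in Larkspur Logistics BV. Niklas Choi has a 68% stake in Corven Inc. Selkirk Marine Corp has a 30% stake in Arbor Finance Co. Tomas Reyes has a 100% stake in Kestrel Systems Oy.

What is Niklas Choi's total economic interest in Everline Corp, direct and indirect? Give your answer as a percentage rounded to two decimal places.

38.60%

Niklas reaches Everline along 3 paths.
Via Selkirk → Arbor: 8% × 30% × 66% = 1.584%.
Via Arbor: 55% × 66% = 36.3%.
Via Selkirk: 8% × 9% = 0.72%.
Total: 1.584% + 36.3% + 0.72% = 38.604%.
Rounded: 38.60%.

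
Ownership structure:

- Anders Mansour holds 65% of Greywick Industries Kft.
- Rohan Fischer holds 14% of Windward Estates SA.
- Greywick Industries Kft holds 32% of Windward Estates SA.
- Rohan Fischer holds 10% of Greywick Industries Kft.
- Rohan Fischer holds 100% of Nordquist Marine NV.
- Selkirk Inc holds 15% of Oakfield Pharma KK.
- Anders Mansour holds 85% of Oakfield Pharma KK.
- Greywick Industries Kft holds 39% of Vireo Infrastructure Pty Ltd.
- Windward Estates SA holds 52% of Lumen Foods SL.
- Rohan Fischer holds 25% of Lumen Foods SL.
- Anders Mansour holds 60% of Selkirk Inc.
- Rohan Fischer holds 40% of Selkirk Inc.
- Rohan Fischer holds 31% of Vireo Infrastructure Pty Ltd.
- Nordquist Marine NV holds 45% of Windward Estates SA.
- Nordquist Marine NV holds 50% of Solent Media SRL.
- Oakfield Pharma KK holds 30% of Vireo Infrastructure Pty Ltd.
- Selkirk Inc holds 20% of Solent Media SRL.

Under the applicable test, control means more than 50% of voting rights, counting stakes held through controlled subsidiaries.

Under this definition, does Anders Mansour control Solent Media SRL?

Anders holds 60% of Selkirk, so Anders controls Selkirk.
Anders holds 65% of Greywick, so Anders controls Greywick.
Anders and Selkirk together hold 85% + 15% = 100% of Oakfield, so Anders controls Oakfield.
Greywick and Oakfield together hold 39% + 30% = 69% of Vireo, so Anders controls Vireo.
In Solent, Anders's side holds only 20%, not > 50%.
So Anders does not control Solent.

No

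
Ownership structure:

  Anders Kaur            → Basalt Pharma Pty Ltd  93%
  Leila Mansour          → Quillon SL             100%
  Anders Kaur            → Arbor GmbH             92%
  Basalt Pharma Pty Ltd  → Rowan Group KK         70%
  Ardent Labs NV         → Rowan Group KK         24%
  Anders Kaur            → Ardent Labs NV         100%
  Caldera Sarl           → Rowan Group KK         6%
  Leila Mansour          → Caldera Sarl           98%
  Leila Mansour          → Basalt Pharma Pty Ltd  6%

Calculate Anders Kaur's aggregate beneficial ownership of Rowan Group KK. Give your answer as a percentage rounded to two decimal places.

89.10%

Anders reaches Rowan along 2 paths.
Via Basalt: 93% × 70% = 65.1%.
Via Ardent: 100% × 24% = 24%.
Total: 65.1% + 24% = 89.1%.
Rounded: 89.10%.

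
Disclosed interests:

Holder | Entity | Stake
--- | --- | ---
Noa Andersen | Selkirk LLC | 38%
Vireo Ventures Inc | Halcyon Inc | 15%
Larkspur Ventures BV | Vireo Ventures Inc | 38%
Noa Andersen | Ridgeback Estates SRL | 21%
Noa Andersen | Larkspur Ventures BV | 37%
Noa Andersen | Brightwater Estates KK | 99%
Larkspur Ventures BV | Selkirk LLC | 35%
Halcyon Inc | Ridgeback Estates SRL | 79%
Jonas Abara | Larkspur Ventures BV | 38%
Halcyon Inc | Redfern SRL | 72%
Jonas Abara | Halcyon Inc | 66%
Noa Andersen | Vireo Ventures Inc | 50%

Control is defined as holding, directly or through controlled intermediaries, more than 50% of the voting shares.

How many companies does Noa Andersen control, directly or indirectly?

Noa holds 99% of Brightwater, so Noa controls Brightwater.
No other company's threshold is met.
Noa controls 1 company.

1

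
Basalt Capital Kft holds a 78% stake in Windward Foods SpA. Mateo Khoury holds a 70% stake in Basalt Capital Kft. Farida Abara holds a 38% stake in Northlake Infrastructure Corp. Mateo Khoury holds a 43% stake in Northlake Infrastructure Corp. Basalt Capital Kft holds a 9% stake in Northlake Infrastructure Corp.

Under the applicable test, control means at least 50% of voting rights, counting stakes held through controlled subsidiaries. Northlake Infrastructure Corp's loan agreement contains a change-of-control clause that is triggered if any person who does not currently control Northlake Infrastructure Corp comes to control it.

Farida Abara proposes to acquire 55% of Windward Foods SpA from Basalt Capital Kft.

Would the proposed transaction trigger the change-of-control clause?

The purchase adds only to Farida's holdings (Basalt's stake shrinks), so Farida is the only person who could newly come to control Northlake.
Farida's largest direct stake is 38% in Northlake, which does not meet the threshold, so Farida controls no company.
In Northlake, Farida's side holds only 38%, not ≥ 50%.
So before the transaction, Farida does not control Northlake.
After the purchase, Farida holds 55% of Windward directly, and Basalt's stake falls to 23%.
Farida holds 55% of Windward, so Farida controls Windward.
After the transaction, Farida's side holds 38% of Northlake, not ≥ 50%, so Farida still does not control Northlake.
No new person acquires control, so the clause is not triggered.

No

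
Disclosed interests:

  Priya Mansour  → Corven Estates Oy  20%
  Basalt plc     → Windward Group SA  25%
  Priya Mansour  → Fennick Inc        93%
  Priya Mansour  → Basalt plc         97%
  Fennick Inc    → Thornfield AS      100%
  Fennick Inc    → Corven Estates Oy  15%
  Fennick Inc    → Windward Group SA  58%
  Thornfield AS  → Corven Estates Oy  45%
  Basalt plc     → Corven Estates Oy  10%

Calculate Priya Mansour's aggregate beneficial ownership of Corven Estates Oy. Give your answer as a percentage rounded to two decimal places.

Priya reaches Corven along 4 paths.
Direct stake: 20% = 20%.
Via Fennick → Thornfield: 93% × 100% × 45% = 41.85%.
Via Fennick: 93% × 15% = 13.95%.
Via Basalt: 97% × 10% = 9.7%.
Total: 20% + 41.85% + 13.95% + 9.7% = 85.5%.
Rounded: 85.50%.

85.50%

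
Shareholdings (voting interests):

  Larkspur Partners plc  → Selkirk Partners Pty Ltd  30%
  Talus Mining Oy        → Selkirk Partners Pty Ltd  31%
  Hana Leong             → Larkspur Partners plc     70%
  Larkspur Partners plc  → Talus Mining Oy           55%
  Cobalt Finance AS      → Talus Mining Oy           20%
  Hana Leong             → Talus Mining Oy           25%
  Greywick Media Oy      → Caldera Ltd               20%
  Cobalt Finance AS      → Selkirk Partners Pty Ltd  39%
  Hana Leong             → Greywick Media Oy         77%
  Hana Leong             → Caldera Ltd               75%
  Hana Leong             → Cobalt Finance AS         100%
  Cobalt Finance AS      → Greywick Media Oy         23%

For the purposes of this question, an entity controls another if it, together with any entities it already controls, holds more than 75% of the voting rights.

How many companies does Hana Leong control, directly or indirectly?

Hana holds 100% of Cobalt, so Hana controls Cobalt.
Cobalt and Hana together hold 23% + 77% = 100% of Greywick, so Hana controls Greywick.
Greywick and Hana together hold 20% + 75% = 95% of Caldera, so Hana controls Caldera.
No other company's threshold is met.
Hana controls 3 companies.

3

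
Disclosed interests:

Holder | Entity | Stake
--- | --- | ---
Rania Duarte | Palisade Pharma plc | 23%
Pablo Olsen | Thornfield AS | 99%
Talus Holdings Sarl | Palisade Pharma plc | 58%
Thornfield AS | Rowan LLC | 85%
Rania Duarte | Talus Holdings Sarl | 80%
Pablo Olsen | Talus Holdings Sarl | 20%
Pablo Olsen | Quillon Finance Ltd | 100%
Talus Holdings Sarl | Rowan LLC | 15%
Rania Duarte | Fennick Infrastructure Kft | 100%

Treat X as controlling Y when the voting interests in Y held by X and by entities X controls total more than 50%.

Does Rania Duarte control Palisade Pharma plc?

Rania holds 80% of Talus, so Rania controls Talus.
Rania and Talus together hold 23% + 58% = 81% of Palisade, so Rania controls Palisade.

Yes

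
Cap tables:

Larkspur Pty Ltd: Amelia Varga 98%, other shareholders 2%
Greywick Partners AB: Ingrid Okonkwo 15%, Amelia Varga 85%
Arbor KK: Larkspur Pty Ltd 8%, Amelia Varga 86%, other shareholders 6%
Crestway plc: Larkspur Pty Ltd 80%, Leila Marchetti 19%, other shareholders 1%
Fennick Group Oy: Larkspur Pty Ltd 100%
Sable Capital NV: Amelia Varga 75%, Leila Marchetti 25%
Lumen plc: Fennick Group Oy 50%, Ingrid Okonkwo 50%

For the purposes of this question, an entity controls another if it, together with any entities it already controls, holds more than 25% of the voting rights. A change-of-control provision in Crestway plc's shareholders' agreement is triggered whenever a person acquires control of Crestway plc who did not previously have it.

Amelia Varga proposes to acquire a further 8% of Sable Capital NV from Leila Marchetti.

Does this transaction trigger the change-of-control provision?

No

The purchase adds only to Amelia's holdings (Leila's stake shrinks), so Amelia is the only person who could newly come to control Crestway.
Amelia holds 98% of Larkspur, so Amelia controls Larkspur.
Larkspur holds 80% of Crestway, so Amelia controls Crestway.
So Amelia already controls Crestway before the transaction.
After the purchase, Amelia's direct stake in Sable rises to 75% + 8% = 83%, and Leila's stake falls to 17%.
Amelia controlled Crestway already, so this is not a new person acquiring control; every other person's position is unchanged or reduced.
No new person acquires control, so the clause is not triggered.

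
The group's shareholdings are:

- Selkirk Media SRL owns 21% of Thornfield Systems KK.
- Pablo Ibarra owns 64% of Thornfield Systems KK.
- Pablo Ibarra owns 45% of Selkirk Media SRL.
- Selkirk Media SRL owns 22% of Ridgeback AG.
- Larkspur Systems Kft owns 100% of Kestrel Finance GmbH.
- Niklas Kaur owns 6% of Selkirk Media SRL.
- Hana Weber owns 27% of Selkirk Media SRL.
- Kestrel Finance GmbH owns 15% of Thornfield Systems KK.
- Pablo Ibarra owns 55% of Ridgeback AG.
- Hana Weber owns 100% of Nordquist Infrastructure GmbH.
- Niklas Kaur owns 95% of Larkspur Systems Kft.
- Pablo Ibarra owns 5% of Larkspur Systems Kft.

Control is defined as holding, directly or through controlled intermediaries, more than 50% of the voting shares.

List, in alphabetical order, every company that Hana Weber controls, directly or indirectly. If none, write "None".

Nordquist Infrastructure GmbH

Hana holds 100% of Nordquist, so Hana controls Nordquist.
No other company's threshold is met.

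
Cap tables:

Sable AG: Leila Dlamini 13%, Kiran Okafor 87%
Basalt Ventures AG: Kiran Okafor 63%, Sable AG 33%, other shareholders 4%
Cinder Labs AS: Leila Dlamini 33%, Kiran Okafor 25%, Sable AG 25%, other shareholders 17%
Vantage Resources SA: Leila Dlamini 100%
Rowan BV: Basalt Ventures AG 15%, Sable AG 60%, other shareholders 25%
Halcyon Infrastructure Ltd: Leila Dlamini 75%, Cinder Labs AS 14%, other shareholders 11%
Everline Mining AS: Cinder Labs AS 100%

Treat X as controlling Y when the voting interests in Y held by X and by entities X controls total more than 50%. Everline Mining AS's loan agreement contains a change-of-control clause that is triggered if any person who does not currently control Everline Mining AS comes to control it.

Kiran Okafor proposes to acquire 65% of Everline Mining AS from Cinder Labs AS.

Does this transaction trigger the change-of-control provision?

The purchase adds only to Kiran's holdings (Cinder's stake shrinks), so Kiran is the only person who could newly come to control Everline.
Kiran holds 87% of Sable, so Kiran controls Sable.
Kiran and Sable together hold 63% + 33% = 96% of Basalt, so Kiran controls Basalt.
Basalt and Sable together hold 15% + 60% = 75% of Rowan, so Kiran controls Rowan.
Neither Kiran nor any entity Kiran controls holds any voting interest in Everline.
So before the transaction, Kiran does not control Everline.
After the purchase, Kiran holds 65% of Everline directly, and Cinder's stake falls to 35%.
Kiran holds 65% of Everline, so Kiran controls Everline.
Kiran did not control Everline before and does after, so the clause is triggered.

Yes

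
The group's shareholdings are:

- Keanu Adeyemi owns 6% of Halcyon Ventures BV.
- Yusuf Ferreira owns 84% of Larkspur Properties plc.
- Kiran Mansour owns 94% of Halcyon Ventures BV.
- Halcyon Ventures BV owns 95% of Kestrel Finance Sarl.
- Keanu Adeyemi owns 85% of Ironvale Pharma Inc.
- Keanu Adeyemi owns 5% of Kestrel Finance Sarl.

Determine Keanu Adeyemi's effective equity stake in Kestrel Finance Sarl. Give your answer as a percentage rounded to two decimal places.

10.70%

Keanu reaches Kestrel along 2 paths.
Via Halcyon: 6% × 95% = 5.7%.
Direct stake: 5% = 5%.
Total: 5.7% + 5% = 10.7%.
Rounded: 10.70%.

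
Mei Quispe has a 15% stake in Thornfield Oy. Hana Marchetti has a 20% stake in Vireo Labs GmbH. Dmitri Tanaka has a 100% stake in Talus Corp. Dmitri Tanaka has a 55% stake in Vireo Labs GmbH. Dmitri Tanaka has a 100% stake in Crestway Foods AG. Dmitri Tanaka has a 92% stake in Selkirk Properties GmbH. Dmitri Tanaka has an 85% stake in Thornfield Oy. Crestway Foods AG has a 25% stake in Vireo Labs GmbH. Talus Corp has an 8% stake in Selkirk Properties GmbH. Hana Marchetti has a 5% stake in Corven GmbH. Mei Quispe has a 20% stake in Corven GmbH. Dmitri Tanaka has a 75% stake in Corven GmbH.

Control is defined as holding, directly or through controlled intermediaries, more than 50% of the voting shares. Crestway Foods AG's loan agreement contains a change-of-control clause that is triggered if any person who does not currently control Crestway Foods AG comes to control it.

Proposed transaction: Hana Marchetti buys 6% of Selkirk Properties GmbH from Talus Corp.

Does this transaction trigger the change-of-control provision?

No

The purchase adds only to Hana's holdings (Talus's stake shrinks), so Hana is the only person who could newly come to control Crestway.
Hana's largest direct stake is 20% in Vireo, which does not meet the threshold, so Hana controls no company.
Neither Hana nor any entity Hana controls holds any voting interest in Crestway.
So before the transaction, Hana does not control Crestway.
After the purchase, Hana holds 6% of Selkirk directly, and Talus's stake falls to 2%.
Hana's side now holds 6% of Selkirk, not > 50%, so Hana still does not control Selkirk.
After the transaction, neither Hana nor any entity Hana controls holds a voting interest in Crestway, so Hana still does not control it.
No new person acquires control, so the clause is not triggered.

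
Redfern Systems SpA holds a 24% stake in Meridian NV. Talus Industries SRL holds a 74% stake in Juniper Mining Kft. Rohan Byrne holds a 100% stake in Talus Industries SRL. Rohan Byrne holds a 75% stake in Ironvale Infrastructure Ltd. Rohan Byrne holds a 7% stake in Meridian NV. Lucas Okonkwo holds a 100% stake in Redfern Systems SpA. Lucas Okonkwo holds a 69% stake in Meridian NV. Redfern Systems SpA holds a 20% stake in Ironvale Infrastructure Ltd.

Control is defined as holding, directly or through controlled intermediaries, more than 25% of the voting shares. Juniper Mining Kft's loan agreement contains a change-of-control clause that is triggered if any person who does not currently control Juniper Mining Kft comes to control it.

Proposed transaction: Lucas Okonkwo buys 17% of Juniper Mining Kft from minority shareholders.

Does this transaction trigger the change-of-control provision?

The purchase changes only Lucas's holdings, so Lucas is the only person who could newly come to control Juniper.
Lucas holds 100% of Redfern, so Lucas controls Redfern.
Redfern and Lucas together hold 24% + 69% = 93% of Meridian, so Lucas controls Meridian.
Neither Lucas nor any entity Lucas controls holds any voting interest in Juniper.
So before the transaction, Lucas does not control Juniper.
After the purchase, Lucas holds 17% of Juniper directly.
After the transaction, Lucas's side holds 17% of Juniper, not > 25%, so Lucas still does not control Juniper.
No new person acquires control, so the clause is not triggered.

No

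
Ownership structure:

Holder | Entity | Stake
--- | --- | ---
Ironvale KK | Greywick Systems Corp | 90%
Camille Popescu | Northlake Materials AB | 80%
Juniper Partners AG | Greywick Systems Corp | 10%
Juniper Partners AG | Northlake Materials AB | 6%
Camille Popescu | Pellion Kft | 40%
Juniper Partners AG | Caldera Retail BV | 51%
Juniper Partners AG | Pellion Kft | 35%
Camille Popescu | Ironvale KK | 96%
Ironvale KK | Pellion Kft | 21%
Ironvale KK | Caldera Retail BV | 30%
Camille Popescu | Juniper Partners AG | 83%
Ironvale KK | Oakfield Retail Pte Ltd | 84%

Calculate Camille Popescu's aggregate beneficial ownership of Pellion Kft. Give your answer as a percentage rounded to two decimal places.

89.21%

Camille reaches Pellion along 3 paths.
Direct stake: 40% = 40%.
Via Juniper: 83% × 35% = 29.05%.
Via Ironvale: 96% × 21% = 20.16%.
Total: 40% + 29.05% + 20.16% = 89.21%.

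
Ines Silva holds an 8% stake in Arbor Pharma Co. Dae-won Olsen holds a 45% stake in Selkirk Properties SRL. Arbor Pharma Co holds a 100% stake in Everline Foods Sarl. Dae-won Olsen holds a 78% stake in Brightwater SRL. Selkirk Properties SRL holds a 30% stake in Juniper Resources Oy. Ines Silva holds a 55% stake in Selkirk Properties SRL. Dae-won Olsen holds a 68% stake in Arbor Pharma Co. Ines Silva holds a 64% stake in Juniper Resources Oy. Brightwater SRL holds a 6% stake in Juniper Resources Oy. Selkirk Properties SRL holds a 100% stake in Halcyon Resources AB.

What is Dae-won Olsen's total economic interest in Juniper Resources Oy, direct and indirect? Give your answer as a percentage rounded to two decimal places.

Dae-won reaches Juniper along 2 paths.
Via Selkirk: 45% × 30% = 13.5%.
Via Brightwater: 78% × 6% = 4.68%.
Total: 13.5% + 4.68% = 18.18%.

18.18%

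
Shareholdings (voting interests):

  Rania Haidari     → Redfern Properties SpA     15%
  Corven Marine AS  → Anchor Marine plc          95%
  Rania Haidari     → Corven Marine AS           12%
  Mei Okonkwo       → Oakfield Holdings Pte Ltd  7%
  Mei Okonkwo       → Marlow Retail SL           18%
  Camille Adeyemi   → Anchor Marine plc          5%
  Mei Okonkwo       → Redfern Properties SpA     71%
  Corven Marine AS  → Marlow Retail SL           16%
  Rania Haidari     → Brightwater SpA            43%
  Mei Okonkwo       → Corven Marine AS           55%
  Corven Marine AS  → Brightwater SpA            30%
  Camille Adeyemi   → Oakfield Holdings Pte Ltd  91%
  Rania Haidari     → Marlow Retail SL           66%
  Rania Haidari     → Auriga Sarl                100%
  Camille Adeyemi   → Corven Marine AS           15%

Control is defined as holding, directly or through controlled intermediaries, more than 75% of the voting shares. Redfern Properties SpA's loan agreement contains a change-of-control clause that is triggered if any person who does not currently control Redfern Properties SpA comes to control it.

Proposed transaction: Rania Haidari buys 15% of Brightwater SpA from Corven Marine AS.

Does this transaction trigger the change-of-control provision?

No

The purchase adds only to Rania's holdings (Corven's stake shrinks), so Rania is the only person who could newly come to control Redfern.
Rania holds 100% of Auriga, so Rania controls Auriga.
In Redfern, Rania's side holds only 15%, not > 75%.
So before the transaction, Rania does not control Redfern.
After the purchase, Rania's direct stake in Brightwater rises to 43% + 15% = 58%, and Corven's stake falls to 15%.
Rania's side now holds 58% of Brightwater, not > 75%, so Rania still does not control Brightwater.
After the transaction, Rania's side holds 15% of Redfern, not > 75%, so Rania still does not control Redfern.
No new person acquires control, so the clause is not triggered.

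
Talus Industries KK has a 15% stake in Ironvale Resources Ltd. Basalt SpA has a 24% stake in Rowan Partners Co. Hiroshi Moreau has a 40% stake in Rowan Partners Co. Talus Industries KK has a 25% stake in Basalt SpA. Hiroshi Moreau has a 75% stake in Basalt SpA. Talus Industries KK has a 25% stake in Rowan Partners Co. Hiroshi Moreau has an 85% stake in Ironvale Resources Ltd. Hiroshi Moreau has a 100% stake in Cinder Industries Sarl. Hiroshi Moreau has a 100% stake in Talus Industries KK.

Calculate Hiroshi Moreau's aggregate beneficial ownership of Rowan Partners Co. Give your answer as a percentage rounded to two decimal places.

Hiroshi reaches Rowan along 4 paths.
Via Talus → Basalt: 100% × 25% × 24% = 6%.
Via Basalt: 75% × 24% = 18%.
Via Talus: 100% × 25% = 25%.
Direct stake: 40% = 40%.
Total: 6% + 18% + 25% + 40% = 89%.
Rounded: 89.00%.

89.00%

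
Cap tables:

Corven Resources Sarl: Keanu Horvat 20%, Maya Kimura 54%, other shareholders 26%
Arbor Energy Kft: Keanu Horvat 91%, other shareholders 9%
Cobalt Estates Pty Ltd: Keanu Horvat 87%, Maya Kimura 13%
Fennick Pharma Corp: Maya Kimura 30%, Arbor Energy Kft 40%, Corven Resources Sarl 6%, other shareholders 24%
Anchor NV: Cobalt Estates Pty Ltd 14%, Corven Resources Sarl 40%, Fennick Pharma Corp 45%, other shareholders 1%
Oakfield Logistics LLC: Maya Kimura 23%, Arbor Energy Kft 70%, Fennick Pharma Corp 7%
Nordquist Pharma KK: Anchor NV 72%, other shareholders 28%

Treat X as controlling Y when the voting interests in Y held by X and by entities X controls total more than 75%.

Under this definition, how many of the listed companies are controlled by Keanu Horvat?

2

Keanu holds 91% of Arbor, so Keanu controls Arbor.
Keanu holds 87% of Cobalt, so Keanu controls Cobalt.
No other company's threshold is met.
Keanu controls 2 companies.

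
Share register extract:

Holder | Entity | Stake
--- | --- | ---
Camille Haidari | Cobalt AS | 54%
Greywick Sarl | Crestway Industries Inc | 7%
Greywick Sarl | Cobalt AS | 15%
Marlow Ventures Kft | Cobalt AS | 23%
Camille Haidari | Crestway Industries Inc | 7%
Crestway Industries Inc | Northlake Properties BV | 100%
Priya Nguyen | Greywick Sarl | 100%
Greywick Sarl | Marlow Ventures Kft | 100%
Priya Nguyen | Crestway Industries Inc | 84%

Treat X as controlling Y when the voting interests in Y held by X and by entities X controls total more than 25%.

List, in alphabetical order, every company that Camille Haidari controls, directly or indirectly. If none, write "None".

Camille holds 54% of Cobalt, so Camille controls Cobalt.
No other company's threshold is met.

Cobalt AS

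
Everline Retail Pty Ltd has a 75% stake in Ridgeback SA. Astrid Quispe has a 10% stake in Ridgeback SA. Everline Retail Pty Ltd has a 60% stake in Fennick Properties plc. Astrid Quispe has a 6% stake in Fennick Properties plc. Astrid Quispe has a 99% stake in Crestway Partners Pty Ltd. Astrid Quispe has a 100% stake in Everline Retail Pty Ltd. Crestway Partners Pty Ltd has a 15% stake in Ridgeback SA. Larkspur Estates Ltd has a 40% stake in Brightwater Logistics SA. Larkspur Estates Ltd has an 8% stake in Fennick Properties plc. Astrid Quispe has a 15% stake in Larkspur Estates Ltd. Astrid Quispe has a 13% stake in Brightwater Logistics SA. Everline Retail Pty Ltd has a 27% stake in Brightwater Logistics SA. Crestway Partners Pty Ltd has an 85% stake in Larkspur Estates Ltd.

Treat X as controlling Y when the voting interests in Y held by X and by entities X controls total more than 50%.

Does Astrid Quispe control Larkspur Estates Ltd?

Astrid holds 99% of Crestway, so Astrid controls Crestway.
Crestway and Astrid together hold 85% + 15% = 100% of Larkspur, so Astrid controls Larkspur.

Yes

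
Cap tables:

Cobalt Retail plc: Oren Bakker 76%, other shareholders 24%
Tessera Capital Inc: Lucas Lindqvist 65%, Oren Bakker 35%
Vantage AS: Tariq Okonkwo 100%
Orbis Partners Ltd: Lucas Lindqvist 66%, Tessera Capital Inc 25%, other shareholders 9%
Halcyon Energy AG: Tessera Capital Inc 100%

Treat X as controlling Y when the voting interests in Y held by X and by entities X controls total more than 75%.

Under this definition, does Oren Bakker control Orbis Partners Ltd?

No

Oren holds 76% of Cobalt, so Oren controls Cobalt.
Neither Oren nor any entity Oren controls holds any voting interest in Orbis.
So Oren does not control Orbis.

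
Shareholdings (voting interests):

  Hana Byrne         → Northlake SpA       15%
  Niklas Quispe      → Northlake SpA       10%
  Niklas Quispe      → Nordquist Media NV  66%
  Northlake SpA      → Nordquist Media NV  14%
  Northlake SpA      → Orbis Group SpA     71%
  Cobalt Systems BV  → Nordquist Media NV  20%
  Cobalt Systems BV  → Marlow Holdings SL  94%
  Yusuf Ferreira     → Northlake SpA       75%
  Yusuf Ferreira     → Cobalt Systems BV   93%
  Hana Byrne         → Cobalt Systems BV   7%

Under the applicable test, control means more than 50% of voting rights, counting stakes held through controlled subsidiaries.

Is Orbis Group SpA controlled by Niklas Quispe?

No

Niklas holds 66% of Nordquist, so Niklas controls Nordquist.
Neither Niklas nor any entity Niklas controls holds any voting interest in Orbis.
So Niklas does not control Orbis.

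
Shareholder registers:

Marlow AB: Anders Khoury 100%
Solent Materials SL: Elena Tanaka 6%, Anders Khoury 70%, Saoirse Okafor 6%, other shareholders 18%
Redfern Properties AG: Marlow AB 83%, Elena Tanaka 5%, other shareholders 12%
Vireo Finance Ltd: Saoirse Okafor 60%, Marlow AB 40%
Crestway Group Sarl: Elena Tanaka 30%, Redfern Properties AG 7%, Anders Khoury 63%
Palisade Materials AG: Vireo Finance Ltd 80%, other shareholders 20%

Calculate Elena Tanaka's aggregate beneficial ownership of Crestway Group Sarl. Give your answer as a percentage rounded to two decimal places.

30.35%

Elena reaches Crestway along 2 paths.
Direct stake: 30% = 30%.
Via Redfern: 5% × 7% = 0.35%.
Total: 30% + 0.35% = 30.35%.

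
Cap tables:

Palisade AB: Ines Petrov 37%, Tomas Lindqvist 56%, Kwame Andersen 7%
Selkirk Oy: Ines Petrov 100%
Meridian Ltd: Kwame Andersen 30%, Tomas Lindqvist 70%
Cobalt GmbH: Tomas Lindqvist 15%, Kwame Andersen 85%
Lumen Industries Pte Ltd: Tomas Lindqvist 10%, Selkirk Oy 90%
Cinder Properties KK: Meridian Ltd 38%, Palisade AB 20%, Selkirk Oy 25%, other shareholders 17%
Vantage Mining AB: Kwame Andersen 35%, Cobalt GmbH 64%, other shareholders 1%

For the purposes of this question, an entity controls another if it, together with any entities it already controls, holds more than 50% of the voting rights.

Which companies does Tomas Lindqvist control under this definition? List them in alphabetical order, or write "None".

Tomas holds 56% of Palisade, so Tomas controls Palisade.
Tomas holds 70% of Meridian, so Tomas controls Meridian.
Meridian and Palisade together hold 38% + 20% = 58% of Cinder, so Tomas controls Cinder.
No other company's threshold is met.

Cinder Properties KK, Meridian Ltd, Palisade AB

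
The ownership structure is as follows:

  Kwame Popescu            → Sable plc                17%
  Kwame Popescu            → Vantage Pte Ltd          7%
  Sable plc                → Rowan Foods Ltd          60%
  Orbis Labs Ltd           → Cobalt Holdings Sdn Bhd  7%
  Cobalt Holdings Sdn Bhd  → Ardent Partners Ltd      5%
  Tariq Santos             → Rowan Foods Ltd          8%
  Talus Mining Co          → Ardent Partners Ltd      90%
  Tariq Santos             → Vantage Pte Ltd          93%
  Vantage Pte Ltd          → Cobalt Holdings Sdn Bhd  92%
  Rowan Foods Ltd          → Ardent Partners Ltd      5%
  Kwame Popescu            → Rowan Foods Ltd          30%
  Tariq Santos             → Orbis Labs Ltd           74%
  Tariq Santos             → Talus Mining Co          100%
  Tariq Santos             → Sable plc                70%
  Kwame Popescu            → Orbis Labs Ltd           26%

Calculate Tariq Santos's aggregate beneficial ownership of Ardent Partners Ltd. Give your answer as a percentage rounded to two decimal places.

97.04%

Tariq reaches Ardent along 5 paths.
Via Rowan: 8% × 5% = 0.4%.
Via Sable → Rowan: 70% × 60% × 5% = 2.1%.
Via Talus: 100% × 90% = 90%.
Via Orbis → Cobalt: 74% × 7% × 5% = 0.259%.
Via Vantage → Cobalt: 93% × 92% × 5% = 4.278%.
Total: 0.4% + 2.1% + 90% + 0.259% + 4.278% = 97.037%.
Rounded: 97.04%.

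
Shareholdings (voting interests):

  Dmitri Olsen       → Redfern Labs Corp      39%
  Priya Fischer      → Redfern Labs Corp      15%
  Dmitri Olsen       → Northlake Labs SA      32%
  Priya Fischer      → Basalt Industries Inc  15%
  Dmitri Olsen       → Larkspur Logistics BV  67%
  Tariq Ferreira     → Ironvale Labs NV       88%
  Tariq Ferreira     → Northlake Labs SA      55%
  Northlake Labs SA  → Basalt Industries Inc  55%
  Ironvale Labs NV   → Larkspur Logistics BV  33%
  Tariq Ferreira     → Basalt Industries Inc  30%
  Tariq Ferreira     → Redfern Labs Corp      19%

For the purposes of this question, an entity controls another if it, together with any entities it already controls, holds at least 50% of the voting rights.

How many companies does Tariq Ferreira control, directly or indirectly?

Tariq holds 55% of Northlake, so Tariq controls Northlake.
Northlake and Tariq together hold 55% + 30% = 85% of Basalt, so Tariq controls Basalt.
Tariq holds 88% of Ironvale, so Tariq controls Ironvale.
No other company's threshold is met.
Tariq controls 3 companies.

3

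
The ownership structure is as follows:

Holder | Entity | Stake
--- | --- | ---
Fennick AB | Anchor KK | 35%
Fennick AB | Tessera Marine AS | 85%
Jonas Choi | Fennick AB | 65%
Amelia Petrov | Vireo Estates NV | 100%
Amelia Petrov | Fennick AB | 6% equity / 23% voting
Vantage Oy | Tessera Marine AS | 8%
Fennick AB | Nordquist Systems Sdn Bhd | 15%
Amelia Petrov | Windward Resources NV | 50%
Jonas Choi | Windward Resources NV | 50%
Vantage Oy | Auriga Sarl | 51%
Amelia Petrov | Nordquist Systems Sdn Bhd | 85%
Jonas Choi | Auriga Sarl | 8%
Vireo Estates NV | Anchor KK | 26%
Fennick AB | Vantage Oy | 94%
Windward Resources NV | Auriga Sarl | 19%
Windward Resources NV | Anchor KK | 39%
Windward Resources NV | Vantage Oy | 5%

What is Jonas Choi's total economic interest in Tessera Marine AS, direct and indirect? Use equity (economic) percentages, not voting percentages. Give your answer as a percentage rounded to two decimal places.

60.34%

Jonas reaches Tessera along 3 paths.
Via Fennick → Vantage: 65% × 94% × 8% = 4.888%.
Via Windward → Vantage: 50% × 5% × 8% = 0.2%.
Via Fennick: 65% × 85% = 55.25%.
Total: 4.888% + 0.2% + 55.25% = 60.338%.
Rounded: 60.34%.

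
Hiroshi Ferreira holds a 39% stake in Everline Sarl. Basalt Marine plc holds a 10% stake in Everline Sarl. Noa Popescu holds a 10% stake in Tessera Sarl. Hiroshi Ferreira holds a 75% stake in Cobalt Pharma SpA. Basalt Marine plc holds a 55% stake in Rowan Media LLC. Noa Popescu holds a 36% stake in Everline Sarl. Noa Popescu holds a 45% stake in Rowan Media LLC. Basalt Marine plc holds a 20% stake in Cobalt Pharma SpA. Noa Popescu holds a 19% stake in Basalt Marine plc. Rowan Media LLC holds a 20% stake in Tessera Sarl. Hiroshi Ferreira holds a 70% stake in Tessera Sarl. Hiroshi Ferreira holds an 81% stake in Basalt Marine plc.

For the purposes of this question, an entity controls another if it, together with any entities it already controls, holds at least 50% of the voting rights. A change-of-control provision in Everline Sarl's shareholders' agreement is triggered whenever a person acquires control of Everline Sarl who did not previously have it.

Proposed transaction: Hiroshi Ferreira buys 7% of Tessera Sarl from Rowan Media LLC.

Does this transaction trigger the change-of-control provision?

No

The purchase adds only to Hiroshi's holdings (Rowan's stake shrinks), so Hiroshi is the only person who could newly come to control Everline.
Hiroshi holds 81% of Basalt, so Hiroshi controls Basalt.
Basalt holds 55% of Rowan, so Hiroshi controls Rowan.
Hiroshi and Basalt together hold 75% + 20% = 95% of Cobalt, so Hiroshi controls Cobalt.
Hiroshi and Rowan together hold 70% + 20% = 90% of Tessera, so Hiroshi controls Tessera.
In Everline, Hiroshi's side holds only 39% + 10% = 49%, not ≥ 50%.
So before the transaction, Hiroshi does not control Everline.
After the purchase, Hiroshi's direct stake in Tessera rises to 70% + 7% = 77%, and Rowan's stake falls to 13%.
Hiroshi and Rowan together hold 77% + 13% = 90% of Tessera, so Hiroshi controls Tessera.
After the transaction, Hiroshi's side holds 39% + 10% = 49% of Everline, not ≥ 50%, so Hiroshi still does not control Everline.
No new person acquires control, so the clause is not triggered.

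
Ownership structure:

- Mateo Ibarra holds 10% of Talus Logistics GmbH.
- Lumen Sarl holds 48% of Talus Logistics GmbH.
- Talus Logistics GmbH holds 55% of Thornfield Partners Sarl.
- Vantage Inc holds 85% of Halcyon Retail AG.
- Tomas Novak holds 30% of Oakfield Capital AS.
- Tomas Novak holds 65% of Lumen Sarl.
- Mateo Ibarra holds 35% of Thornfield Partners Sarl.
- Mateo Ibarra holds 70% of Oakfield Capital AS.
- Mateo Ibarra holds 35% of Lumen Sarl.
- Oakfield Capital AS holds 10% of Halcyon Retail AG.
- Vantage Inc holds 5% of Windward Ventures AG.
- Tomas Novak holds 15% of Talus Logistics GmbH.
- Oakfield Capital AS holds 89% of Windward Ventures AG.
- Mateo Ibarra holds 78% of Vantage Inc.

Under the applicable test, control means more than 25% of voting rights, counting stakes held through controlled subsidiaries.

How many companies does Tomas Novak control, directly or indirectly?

Tomas holds 65% of Lumen, so Tomas controls Lumen.
Tomas holds 30% of Oakfield, so Tomas controls Oakfield.
Tomas and Lumen together hold 15% + 48% = 63% of Talus, so Tomas controls Talus.
Oakfield holds 89% of Windward, so Tomas controls Windward.
Talus holds 55% of Thornfield, so Tomas controls Thornfield.
No other company's threshold is met.
Tomas controls 5 companies.

5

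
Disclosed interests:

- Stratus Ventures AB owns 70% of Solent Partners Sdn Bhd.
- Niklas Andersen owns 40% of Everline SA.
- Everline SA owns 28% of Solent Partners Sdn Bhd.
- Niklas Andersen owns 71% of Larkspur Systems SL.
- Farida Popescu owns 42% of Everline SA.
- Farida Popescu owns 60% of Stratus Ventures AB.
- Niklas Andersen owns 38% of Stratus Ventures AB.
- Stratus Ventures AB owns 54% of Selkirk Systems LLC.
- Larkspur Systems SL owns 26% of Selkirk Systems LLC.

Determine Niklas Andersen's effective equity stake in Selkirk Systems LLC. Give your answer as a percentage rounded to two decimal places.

38.98%

Niklas reaches Selkirk along 2 paths.
Via Stratus: 38% × 54% = 20.52%.
Via Larkspur: 71% × 26% = 18.46%.
Total: 20.52% + 18.46% = 38.98%.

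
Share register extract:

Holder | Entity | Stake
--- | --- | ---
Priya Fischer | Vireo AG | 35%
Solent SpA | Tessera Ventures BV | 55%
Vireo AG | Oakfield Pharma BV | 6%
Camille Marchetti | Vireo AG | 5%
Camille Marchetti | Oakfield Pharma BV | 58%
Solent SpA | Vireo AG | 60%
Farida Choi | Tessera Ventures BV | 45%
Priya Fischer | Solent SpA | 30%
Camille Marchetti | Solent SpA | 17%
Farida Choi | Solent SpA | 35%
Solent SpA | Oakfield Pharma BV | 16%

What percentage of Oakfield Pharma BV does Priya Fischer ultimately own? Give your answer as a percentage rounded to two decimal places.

7.98%

Priya reaches Oakfield along 3 paths.
Via Vireo: 35% × 6% = 2.1%.
Via Solent → Vireo: 30% × 60% × 6% = 1.08%.
Via Solent: 30% × 16% = 4.8%.
Total: 2.1% + 1.08% + 4.8% = 7.98%.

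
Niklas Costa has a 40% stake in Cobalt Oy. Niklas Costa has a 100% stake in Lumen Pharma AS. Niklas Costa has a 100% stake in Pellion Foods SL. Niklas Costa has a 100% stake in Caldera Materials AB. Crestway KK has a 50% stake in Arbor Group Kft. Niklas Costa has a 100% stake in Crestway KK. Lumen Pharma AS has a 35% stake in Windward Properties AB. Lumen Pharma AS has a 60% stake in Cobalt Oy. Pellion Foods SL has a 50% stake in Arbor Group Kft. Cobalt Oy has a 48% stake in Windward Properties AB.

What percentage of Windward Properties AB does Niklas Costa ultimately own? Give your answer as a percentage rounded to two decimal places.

83.00%

Niklas reaches Windward along 3 paths.
Via Cobalt: 40% × 48% = 19.2%.
Via Lumen → Cobalt: 100% × 60% × 48% = 28.8%.
Via Lumen: 100% × 35% = 35%.
Total: 19.2% + 28.8% + 35% = 83%.
Rounded: 83.00%.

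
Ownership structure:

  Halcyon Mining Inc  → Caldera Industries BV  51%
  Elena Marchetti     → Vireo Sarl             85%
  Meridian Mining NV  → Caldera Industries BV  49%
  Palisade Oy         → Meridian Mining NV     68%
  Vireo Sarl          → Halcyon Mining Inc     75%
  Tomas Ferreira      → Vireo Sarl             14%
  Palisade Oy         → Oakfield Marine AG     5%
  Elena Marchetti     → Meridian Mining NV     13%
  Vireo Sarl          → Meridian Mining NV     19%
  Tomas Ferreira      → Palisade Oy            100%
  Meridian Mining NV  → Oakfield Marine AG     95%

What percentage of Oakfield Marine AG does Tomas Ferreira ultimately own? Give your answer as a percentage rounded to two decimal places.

72.13%

Tomas reaches Oakfield along 3 paths.
Via Palisade: 100% × 5% = 5%.
Via Palisade → Meridian: 100% × 68% × 95% = 64.6%.
Via Vireo → Meridian: 14% × 19% × 95% = 2.527%.
Total: 5% + 64.6% + 2.527% = 72.127%.
Rounded: 72.13%.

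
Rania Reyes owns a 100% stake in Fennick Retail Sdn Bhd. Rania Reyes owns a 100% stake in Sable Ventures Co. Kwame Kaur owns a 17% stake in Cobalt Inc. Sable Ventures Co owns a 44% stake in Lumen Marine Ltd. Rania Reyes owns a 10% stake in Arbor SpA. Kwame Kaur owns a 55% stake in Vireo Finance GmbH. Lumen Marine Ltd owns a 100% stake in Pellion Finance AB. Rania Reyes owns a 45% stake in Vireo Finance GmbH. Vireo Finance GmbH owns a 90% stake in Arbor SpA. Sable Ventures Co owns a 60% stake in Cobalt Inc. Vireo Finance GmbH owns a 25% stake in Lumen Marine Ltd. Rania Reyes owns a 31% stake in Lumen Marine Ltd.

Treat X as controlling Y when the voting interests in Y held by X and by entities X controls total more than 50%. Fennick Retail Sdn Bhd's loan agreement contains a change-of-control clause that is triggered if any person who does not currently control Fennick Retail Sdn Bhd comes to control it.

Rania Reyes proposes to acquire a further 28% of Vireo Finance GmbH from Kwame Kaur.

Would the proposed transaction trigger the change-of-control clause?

The purchase adds only to Rania's holdings (Kwame's stake shrinks), so Rania is the only person who could newly come to control Fennick.
Rania holds 100% of Fennick, so Rania controls Fennick.
So Rania already controls Fennick before the transaction.
After the purchase, Rania's direct stake in Vireo rises to 45% + 28% = 73%, and Kwame's stake falls to 27%.
Rania controlled Fennick already, so this is not a new person acquiring control; every other person's position is unchanged or reduced.
No new person acquires control, so the clause is not triggered.

No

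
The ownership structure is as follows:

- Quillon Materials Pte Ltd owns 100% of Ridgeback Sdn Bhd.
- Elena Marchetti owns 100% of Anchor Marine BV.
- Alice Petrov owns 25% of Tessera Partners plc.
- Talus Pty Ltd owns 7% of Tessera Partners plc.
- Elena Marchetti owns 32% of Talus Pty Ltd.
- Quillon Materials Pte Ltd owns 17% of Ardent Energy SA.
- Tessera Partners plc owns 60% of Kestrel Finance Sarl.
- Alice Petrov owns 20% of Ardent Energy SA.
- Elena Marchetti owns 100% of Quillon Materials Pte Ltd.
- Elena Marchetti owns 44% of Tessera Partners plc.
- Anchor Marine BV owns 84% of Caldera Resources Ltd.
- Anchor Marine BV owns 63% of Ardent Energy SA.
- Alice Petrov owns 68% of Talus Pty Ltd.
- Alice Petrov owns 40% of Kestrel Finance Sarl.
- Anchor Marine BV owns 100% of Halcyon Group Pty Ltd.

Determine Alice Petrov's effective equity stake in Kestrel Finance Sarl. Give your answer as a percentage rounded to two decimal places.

Alice reaches Kestrel along 3 paths.
Via Talus → Tessera: 68% × 7% × 60% = 2.856%.
Via Tessera: 25% × 60% = 15%.
Direct stake: 40% = 40%.
Total: 2.856% + 15% + 40% = 57.856%.
Rounded: 57.86%.

57.86%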